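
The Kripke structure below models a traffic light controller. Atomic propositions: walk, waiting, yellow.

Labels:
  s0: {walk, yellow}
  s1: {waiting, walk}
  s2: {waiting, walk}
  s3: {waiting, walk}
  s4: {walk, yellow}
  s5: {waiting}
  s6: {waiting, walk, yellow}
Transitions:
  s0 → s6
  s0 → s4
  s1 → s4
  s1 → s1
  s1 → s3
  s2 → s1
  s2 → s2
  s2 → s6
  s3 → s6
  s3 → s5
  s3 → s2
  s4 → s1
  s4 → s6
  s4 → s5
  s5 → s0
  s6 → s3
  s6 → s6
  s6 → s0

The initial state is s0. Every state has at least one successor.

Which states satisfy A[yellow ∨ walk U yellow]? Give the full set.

States satisfying yellow ∨ walk: {s0, s1, s2, s3, s4, s6}.
States satisfying yellow: {s0, s4, s6}.
States satisfying A[yellow ∨ walk U yellow]: {s0, s4, s6}.

{s0, s4, s6}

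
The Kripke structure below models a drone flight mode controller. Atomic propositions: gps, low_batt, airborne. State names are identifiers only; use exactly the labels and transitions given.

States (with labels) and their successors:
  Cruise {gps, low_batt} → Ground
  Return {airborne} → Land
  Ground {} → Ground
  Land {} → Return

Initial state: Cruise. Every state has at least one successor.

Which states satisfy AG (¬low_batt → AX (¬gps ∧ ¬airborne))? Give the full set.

States satisfying ¬low_batt → AX (¬gps ∧ ¬airborne): {Cruise, Return, Ground}.
States satisfying AG (¬low_batt → AX (¬gps ∧ ¬airborne)): {Cruise, Ground}.

{Cruise, Ground}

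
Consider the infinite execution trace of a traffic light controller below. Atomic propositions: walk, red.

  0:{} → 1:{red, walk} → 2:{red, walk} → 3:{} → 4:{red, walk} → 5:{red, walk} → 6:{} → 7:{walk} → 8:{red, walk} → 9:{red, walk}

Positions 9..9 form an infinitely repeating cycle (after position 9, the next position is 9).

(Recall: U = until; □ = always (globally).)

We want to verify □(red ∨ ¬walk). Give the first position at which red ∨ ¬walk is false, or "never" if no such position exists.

7

Check red ∨ ¬walk at each position in order: 0 ✓, 1 ✓, 2 ✓, 3 ✓, 4 ✓, 5 ✓, 6 ✓.
At position 7 the labels are {walk}, so red ∨ ¬walk is false there. This is the first violation.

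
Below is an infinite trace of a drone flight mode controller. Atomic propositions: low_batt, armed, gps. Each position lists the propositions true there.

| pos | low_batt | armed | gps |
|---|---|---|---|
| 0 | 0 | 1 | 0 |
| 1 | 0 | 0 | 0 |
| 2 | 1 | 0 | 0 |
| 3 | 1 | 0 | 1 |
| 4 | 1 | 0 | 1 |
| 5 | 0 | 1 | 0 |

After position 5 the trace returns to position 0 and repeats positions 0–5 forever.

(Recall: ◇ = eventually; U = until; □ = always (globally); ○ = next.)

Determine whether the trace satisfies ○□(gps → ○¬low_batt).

Violated

The position after 0 is 1; □(gps → ○¬low_batt) is false there.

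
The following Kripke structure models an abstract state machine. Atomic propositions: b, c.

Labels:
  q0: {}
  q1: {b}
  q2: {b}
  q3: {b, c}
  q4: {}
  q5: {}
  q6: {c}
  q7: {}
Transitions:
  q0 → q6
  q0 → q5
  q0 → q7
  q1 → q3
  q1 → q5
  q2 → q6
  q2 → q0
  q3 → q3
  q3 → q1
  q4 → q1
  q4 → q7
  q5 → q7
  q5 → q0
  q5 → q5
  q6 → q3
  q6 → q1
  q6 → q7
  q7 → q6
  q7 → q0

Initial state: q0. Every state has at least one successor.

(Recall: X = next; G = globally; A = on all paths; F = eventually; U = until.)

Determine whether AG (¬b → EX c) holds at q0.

Does not hold

States satisfying ¬b → EX c: {q0, q1, q2, q3, q6, q7}.
States satisfying AG (¬b → EX c): ∅.
q5 is reachable from q0 and violates ¬b → EX c, so AG fails at q0.
q0 ∉ Sat(AG (¬b → EX c)).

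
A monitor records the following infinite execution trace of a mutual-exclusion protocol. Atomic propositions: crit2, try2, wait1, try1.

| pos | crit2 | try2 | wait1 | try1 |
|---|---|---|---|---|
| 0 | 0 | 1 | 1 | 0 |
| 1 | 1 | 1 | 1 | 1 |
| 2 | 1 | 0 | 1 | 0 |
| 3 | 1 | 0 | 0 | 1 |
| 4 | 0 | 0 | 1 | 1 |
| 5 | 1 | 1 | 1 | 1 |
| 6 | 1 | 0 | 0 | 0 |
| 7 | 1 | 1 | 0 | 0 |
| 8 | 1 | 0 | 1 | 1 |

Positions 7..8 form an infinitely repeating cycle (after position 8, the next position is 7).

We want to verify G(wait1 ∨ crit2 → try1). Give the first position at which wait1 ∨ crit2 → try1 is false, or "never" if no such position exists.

At position 0 the labels are {try2, wait1}, so wait1 ∨ crit2 → try1 is false there. This is the first violation.

0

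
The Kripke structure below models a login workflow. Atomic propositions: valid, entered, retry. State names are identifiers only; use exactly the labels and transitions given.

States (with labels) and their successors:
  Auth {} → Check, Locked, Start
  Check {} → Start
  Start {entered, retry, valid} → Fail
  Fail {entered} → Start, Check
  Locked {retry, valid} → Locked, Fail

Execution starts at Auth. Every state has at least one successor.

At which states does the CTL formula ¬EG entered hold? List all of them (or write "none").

States satisfying entered: {Start, Fail}.
States satisfying EG entered: {Start, Fail}.
States satisfying ¬EG entered: {Auth, Check, Locked}.

{Auth, Check, Locked}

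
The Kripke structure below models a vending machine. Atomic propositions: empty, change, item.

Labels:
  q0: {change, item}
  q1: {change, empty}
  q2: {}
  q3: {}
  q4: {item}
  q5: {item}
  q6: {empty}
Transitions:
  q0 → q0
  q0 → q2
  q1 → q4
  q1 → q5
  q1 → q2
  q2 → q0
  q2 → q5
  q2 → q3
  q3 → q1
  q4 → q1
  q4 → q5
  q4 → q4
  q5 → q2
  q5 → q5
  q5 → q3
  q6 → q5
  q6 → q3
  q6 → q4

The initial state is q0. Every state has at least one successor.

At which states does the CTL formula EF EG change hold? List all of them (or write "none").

States satisfying EG change: {q0}.
States satisfying EF EG change: {q0, q1, q2, q3, q4, q5, q6}.

{q0, q1, q2, q3, q4, q5, q6}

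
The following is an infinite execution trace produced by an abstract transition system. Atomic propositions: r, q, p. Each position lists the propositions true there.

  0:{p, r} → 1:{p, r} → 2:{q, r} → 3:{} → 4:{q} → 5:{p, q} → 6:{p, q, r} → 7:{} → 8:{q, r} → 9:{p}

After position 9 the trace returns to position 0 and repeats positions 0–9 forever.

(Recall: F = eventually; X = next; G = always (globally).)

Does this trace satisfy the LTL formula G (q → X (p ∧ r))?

Does not hold

q → X (p ∧ r) must hold at every position from 0 onward. It fails at position 2, so G (q → X (p ∧ r)) is false.
Positions where q holds: 2, 4, 5, 6, 8.
Check X (p ∧ r) at each: 2→fails, 4→fails, 5→ok, 6→fails, 8→fails.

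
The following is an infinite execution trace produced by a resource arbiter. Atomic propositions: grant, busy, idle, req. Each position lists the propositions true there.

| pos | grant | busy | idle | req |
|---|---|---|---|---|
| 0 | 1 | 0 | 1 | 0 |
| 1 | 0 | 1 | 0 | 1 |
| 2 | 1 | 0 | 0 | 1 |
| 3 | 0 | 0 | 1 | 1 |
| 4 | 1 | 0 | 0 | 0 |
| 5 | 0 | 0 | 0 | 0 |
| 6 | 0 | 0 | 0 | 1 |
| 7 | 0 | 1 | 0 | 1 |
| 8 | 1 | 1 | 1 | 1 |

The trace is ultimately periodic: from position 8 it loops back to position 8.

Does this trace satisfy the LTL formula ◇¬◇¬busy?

Yes

¬◇¬busy holds at position 7, which is reachable from 0, so ◇¬◇¬busy holds.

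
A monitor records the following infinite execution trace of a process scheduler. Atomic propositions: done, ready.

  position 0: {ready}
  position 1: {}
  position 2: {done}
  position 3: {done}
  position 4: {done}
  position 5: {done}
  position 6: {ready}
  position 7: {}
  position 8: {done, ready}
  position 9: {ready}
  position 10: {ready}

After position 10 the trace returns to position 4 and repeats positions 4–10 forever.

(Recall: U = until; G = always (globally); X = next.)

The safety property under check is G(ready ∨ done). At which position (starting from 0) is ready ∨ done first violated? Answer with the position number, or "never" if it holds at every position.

Check ready ∨ done at each position in order: 0 ✓.
At position 1 the labels are {}, so ready ∨ done is false there. This is the first violation.

1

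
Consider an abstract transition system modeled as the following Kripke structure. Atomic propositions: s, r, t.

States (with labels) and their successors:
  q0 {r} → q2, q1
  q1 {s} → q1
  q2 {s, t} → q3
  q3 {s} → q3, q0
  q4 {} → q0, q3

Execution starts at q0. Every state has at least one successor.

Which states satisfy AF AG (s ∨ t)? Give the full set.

States satisfying AG (s ∨ t): {q1}.
States satisfying AF AG (s ∨ t): {q1}.

{q1}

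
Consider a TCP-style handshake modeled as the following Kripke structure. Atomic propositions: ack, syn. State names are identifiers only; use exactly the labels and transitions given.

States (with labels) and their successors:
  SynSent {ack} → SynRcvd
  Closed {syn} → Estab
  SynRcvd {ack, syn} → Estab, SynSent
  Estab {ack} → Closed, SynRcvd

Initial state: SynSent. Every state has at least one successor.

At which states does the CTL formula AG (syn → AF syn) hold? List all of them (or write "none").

States satisfying syn → AF syn: {SynSent, Closed, SynRcvd, Estab}.
States satisfying AG (syn → AF syn): {SynSent, Closed, SynRcvd, Estab}.

{SynSent, Closed, SynRcvd, Estab}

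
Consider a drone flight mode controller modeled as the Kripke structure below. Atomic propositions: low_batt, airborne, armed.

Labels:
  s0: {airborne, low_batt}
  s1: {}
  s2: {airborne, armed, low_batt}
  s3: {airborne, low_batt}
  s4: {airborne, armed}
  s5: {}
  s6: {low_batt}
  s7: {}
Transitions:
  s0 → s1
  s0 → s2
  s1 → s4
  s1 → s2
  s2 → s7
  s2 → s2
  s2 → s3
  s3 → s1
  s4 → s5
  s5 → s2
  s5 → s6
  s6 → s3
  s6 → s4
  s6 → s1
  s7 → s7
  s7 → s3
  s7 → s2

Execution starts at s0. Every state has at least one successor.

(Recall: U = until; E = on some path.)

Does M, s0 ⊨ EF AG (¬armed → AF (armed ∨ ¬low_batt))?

States satisfying AG (¬armed → AF (armed ∨ ¬low_batt)): {s0, s1, s2, s3, s4, s5, s6, s7}.
States satisfying EF AG (¬armed → AF (armed ∨ ¬low_batt)): {s0, s1, s2, s3, s4, s5, s6, s7}.
Some path from s0 reaches a state where AG (¬armed → AF (armed ∨ ¬low_batt)) holds.
s0 ∈ Sat(EF AG (¬armed → AF (armed ∨ ¬low_batt))).

Holds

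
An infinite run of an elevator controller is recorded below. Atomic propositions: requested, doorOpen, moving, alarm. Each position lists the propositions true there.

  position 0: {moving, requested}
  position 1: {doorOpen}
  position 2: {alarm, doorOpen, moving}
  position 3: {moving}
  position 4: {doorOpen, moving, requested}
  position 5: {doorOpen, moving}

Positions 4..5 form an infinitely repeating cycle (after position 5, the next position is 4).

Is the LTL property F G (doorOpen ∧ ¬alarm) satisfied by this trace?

Satisfied

G (doorOpen ∧ ¬alarm) holds at position 4, which is reachable from 0, so F G (doorOpen ∧ ¬alarm) holds.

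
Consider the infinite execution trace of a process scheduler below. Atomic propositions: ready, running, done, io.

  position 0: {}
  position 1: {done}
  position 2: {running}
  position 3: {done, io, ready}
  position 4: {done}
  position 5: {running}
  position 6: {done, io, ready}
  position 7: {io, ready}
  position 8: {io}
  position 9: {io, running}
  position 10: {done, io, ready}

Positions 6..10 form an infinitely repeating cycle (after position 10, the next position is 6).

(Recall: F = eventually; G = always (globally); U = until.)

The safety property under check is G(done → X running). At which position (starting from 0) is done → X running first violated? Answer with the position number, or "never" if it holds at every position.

Check done → X running at each position in order: 0 ✓, 1 ✓, 2 ✓.
At position 3 the labels are {done, io, ready} and the next position 4 has {done}, so done → X running is false there. This is the first violation.

3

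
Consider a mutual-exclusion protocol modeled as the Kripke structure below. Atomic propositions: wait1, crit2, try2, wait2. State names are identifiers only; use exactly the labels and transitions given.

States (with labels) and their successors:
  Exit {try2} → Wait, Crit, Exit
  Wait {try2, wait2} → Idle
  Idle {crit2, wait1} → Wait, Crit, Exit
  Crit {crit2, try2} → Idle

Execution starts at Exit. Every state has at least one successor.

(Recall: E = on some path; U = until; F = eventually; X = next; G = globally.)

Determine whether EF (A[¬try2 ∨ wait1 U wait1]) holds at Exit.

States satisfying A[¬try2 ∨ wait1 U wait1]: {Idle}.
States satisfying EF (A[¬try2 ∨ wait1 U wait1]): {Exit, Wait, Idle, Crit}.
Some path from Exit reaches a state where A[¬try2 ∨ wait1 U wait1] holds.
Exit ∈ Sat(EF (A[¬try2 ∨ wait1 U wait1])).

Holds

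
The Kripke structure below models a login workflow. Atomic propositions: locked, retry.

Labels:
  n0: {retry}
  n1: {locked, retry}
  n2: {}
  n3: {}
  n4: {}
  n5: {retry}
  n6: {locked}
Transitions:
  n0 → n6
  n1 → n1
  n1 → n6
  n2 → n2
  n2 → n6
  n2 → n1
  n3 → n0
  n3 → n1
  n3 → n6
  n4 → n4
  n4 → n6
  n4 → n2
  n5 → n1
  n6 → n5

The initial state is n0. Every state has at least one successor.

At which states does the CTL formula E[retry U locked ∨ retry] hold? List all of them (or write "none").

States satisfying retry: {n0, n1, n5}.
States satisfying locked ∨ retry: {n0, n1, n5, n6}.
States satisfying E[retry U locked ∨ retry]: {n0, n1, n5, n6}.

{n0, n1, n5, n6}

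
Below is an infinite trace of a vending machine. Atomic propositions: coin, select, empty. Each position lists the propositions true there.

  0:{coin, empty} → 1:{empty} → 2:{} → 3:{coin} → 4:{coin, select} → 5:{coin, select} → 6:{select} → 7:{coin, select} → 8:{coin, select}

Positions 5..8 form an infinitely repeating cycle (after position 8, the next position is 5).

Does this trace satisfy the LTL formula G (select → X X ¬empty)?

select → X X ¬empty holds at every position 0..8, and those are all positions ever visited, so G (select → X X ¬empty) holds.
Positions where select holds: 4, 5, 6, 7, 8.
Check X X ¬empty at each: 4→ok, 5→ok, 6→ok, 7→ok, 8→ok.

Yes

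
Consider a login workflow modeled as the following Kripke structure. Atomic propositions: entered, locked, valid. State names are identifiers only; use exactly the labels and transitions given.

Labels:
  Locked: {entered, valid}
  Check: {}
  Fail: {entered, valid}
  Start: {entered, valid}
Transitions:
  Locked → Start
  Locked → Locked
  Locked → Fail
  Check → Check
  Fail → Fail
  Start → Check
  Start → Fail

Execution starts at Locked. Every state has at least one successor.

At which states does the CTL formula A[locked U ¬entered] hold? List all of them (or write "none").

States satisfying locked: ∅.
States satisfying ¬entered: {Check}.
States satisfying A[locked U ¬entered]: {Check}.

{Check}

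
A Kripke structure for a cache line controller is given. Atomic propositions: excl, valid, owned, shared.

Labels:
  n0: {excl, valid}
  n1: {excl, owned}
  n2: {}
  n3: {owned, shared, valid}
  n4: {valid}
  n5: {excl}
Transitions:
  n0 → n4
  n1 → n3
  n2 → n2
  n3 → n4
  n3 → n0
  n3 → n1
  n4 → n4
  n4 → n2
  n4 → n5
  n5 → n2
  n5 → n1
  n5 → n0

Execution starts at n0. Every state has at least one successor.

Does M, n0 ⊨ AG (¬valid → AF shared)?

Violated

States satisfying ¬valid → AF shared: {n0, n1, n3, n4}.
States satisfying AG (¬valid → AF shared): ∅.
n2 is reachable from n0 and violates ¬valid → AF shared, so AG fails at n0.
n0 ∉ Sat(AG (¬valid → AF shared)).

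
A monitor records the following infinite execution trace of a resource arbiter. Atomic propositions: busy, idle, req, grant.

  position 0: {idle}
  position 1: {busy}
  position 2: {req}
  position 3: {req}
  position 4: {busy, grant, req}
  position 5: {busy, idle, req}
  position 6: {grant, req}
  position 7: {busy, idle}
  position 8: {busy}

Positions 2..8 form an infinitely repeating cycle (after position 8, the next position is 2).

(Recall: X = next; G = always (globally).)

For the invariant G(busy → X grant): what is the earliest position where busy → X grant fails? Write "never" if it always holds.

Check busy → X grant at each position in order: 0 ✓.
At position 1 the labels are {busy} and the next position 2 has {req}, so busy → X grant is false there. This is the first violation.

1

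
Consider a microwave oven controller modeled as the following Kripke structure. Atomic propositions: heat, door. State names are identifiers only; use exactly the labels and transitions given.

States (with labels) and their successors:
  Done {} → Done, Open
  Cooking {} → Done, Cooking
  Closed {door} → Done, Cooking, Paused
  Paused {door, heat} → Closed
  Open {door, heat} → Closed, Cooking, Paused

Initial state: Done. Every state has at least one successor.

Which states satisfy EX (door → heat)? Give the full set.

{Done, Cooking, Closed, Open}

States satisfying door → heat: {Done, Cooking, Paused, Open}.
States satisfying EX (door → heat): {Done, Cooking, Closed, Open}.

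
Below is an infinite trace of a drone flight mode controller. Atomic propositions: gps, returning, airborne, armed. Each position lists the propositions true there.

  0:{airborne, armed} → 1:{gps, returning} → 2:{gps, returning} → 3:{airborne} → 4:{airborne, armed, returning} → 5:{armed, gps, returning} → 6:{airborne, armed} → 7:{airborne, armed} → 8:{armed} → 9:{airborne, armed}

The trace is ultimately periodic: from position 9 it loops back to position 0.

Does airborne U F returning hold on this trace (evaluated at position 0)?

Yes

Walking from position 0: F returning first holds at position 0, and airborne holds at every earlier position along the way, so airborne U F returning holds.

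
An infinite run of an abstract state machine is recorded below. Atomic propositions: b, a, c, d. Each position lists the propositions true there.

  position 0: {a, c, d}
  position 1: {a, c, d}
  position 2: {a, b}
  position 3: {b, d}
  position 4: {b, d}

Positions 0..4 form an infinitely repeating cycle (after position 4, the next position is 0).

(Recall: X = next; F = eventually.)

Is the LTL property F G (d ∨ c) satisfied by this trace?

No

G (d ∨ c) is false at every position 0..4, so it never becomes true and F G (d ∨ c) fails.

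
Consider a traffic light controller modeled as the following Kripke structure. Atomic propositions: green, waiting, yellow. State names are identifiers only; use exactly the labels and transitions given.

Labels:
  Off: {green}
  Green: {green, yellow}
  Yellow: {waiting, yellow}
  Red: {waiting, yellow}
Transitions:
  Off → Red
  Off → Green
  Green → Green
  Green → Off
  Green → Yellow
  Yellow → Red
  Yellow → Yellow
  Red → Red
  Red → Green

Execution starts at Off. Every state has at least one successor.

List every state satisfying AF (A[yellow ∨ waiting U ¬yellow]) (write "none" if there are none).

States satisfying A[yellow ∨ waiting U ¬yellow]: {Off}.
States satisfying AF (A[yellow ∨ waiting U ¬yellow]): {Off}.

{Off}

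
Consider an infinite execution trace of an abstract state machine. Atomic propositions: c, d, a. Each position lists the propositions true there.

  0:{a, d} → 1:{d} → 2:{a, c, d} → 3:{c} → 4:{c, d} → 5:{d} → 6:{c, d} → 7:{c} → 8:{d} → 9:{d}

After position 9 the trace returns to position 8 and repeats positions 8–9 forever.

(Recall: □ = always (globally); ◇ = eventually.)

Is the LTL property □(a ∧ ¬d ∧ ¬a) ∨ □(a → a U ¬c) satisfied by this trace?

Violated

a ∧ ¬d ∧ ¬a must hold at every position from 0 onward. It fails at position 0, so □(a ∧ ¬d ∧ ¬a) is false.
a → a U ¬c must hold at every position from 0 onward. It fails at position 2, so □(a → a U ¬c) is false.
Positions where a holds: 0, 2.
Check a U ¬c at each: 0→ok, 2→fails.
At position 0: □(a ∧ ¬d ∧ ¬a) is false; □(a → a U ¬c) is false; so □(a ∧ ¬d ∧ ¬a) ∨ □(a → a U ¬c) is false.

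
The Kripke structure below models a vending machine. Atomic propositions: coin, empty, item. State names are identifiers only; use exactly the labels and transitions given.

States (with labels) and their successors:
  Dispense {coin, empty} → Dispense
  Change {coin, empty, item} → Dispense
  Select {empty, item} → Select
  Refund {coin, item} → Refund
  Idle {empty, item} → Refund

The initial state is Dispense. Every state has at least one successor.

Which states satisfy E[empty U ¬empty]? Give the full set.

{Refund, Idle}

States satisfying empty: {Dispense, Change, Select, Idle}.
States satisfying ¬empty: {Refund}.
States satisfying E[empty U ¬empty]: {Refund, Idle}.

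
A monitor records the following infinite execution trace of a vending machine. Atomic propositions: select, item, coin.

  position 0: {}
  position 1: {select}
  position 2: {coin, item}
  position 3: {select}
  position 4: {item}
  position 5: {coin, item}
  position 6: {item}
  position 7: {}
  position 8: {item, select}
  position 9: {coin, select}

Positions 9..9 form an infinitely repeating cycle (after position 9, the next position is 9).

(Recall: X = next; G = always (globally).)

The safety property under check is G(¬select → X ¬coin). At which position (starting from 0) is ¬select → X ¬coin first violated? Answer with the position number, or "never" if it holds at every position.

4

Check ¬select → X ¬coin at each position in order: 0 ✓, 1 ✓, 2 ✓, 3 ✓.
At position 4 the labels are {item} and the next position 5 has {coin, item}, so ¬select → X ¬coin is false there. This is the first violation.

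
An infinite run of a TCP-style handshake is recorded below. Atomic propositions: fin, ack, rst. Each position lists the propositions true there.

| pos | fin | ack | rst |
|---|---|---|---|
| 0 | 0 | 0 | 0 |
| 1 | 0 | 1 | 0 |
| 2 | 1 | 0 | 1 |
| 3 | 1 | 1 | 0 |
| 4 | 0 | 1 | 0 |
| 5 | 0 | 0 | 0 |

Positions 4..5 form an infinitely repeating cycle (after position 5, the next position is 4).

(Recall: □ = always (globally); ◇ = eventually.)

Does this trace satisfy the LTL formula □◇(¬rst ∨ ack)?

◇(¬rst ∨ ack) holds at every position 0..5, and those are all positions ever visited, so □◇(¬rst ∨ ack) holds.

Yes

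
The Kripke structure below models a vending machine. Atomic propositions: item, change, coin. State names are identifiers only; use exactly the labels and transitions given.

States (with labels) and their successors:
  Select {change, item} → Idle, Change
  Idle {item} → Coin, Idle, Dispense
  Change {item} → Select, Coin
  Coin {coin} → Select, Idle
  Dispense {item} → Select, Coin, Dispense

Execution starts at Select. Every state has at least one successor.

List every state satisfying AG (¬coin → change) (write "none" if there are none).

none

States satisfying ¬coin → change: {Select, Coin}.
States satisfying AG (¬coin → change): ∅.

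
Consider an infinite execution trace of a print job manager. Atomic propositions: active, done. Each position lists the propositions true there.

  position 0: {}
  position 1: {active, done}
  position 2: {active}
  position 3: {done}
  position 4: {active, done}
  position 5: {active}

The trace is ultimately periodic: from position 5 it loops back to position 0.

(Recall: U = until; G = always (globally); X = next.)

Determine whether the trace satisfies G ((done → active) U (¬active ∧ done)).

Yes

(done → active) U (¬active ∧ done) holds at every position 0..5, and those are all positions ever visited, so G ((done → active) U (¬active ∧ done)) holds.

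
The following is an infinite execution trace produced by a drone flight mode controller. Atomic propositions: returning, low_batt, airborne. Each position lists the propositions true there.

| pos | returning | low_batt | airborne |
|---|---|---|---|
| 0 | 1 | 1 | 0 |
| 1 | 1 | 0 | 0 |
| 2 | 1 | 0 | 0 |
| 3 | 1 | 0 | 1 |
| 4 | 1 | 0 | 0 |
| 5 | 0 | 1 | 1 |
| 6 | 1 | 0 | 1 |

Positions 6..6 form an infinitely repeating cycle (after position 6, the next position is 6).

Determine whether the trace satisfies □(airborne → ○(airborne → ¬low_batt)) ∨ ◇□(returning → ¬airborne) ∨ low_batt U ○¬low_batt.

airborne → ○(airborne → ¬low_batt) holds at every position 0..6, and those are all positions ever visited, so □(airborne → ○(airborne → ¬low_batt)) holds.
Positions where airborne holds: 3, 5, 6.
Check ○(airborne → ¬low_batt) at each: 3→ok, 5→ok, 6→ok.
At position 0: □(airborne → ○(airborne → ¬low_batt)) is true; ◇□(returning → ¬airborne) ∨ low_batt U ○¬low_batt is true; so □(airborne → ○(airborne → ¬low_batt)) ∨ ◇□(returning → ¬airborne) ∨ low_batt U ○¬low_batt is true.

Satisfied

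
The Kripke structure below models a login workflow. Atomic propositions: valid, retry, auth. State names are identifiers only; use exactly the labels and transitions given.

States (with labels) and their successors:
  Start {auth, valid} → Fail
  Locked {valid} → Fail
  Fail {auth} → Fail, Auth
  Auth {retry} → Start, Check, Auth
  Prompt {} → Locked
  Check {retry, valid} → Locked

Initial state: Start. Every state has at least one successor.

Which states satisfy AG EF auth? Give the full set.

States satisfying EF auth: {Start, Locked, Fail, Auth, Prompt, Check}.
States satisfying AG EF auth: {Start, Locked, Fail, Auth, Prompt, Check}.

{Start, Locked, Fail, Auth, Prompt, Check}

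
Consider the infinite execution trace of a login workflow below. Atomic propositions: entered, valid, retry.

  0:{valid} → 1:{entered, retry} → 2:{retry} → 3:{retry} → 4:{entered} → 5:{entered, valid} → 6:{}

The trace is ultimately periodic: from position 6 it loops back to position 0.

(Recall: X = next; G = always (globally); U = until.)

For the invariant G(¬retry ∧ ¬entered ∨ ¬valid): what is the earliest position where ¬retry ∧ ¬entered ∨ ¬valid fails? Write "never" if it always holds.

Check ¬retry ∧ ¬entered ∨ ¬valid at each position in order: 0 ✓, 1 ✓, 2 ✓, 3 ✓, 4 ✓.
At position 5 the labels are {entered, valid}, so ¬retry ∧ ¬entered ∨ ¬valid is false there. This is the first violation.

5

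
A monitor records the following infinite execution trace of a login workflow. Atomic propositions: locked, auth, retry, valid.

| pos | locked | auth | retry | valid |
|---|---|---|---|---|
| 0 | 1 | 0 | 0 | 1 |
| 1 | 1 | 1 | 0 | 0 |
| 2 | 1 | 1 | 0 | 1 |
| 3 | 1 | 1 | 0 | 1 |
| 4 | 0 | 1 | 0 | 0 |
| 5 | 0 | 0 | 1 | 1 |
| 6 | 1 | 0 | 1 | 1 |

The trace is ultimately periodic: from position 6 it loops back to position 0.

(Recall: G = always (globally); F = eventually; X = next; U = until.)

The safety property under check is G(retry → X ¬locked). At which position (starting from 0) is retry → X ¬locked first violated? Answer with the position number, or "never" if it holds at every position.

Check retry → X ¬locked at each position in order: 0 ✓, 1 ✓, 2 ✓, 3 ✓, 4 ✓.
At position 5 the labels are {retry, valid} and the next position 6 has {locked, retry, valid}, so retry → X ¬locked is false there. This is the first violation.

5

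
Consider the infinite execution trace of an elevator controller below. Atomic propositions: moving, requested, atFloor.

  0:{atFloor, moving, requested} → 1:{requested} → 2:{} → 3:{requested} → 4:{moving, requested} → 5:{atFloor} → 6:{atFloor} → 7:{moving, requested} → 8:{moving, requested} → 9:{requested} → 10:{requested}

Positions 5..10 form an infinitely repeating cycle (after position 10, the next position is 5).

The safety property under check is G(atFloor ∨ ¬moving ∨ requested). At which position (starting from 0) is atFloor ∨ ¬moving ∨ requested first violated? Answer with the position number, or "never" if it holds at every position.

atFloor ∨ ¬moving ∨ requested holds at every position 0..10, and those are all the positions the trace ever visits, so the invariant G(atFloor ∨ ¬moving ∨ requested) is never violated.

never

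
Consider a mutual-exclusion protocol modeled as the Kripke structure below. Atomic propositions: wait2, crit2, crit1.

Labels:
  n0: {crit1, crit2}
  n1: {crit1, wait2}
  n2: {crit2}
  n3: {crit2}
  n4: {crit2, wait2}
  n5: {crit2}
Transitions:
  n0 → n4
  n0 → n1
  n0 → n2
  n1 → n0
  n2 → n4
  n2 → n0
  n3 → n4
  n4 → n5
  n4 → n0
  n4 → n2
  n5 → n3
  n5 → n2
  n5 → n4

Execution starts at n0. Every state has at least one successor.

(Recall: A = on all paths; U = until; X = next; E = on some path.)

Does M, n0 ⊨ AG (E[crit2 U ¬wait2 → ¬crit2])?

Yes

States satisfying E[crit2 U ¬wait2 → ¬crit2]: {n0, n1, n2, n3, n4, n5}.
States satisfying AG (E[crit2 U ¬wait2 → ¬crit2]): {n0, n1, n2, n3, n4, n5}.
Every state reachable from n0 satisfies E[crit2 U ¬wait2 → ¬crit2].
n0 ∈ Sat(AG (E[crit2 U ¬wait2 → ¬crit2])).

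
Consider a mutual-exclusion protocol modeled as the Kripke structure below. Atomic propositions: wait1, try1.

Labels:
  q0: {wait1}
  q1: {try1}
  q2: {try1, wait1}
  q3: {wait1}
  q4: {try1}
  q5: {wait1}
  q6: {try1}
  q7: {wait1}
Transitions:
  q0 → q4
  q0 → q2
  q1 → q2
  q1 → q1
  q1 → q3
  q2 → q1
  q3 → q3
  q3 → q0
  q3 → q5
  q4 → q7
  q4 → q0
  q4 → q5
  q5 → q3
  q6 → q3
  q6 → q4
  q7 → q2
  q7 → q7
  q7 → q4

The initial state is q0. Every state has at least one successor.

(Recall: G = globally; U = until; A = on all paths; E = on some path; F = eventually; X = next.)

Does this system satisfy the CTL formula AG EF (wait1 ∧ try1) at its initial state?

Yes

States satisfying EF (wait1 ∧ try1): {q0, q1, q2, q3, q4, q5, q6, q7}.
States satisfying AG EF (wait1 ∧ try1): {q0, q1, q2, q3, q4, q5, q6, q7}.
Every state reachable from q0 satisfies EF (wait1 ∧ try1).
q0 ∈ Sat(AG EF (wait1 ∧ try1)).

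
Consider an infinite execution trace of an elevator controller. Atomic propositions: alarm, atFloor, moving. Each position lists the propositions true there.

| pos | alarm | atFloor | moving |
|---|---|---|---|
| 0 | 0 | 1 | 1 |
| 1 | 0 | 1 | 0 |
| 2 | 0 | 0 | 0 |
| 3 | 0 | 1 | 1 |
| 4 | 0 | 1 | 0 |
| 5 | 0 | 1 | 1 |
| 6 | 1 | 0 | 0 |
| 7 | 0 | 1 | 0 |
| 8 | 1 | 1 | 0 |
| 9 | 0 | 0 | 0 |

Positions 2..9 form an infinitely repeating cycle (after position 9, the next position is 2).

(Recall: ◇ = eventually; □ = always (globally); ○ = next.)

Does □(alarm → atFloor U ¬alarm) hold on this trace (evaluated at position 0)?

Does not hold

alarm → atFloor U ¬alarm must hold at every position from 0 onward. It fails at position 6, so □(alarm → atFloor U ¬alarm) is false.
Positions where alarm holds: 6, 8.
Check atFloor U ¬alarm at each: 6→fails, 8→ok.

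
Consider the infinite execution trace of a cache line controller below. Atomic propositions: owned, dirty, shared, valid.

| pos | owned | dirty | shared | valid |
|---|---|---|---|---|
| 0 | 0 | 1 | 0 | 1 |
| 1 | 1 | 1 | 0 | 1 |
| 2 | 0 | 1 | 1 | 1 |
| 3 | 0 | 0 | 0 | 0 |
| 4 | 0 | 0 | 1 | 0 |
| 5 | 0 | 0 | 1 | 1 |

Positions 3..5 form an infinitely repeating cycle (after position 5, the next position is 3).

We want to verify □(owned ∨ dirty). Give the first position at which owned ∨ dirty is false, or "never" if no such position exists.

Check owned ∨ dirty at each position in order: 0 ✓, 1 ✓, 2 ✓.
At position 3 the labels are {}, so owned ∨ dirty is false there. This is the first violation.

3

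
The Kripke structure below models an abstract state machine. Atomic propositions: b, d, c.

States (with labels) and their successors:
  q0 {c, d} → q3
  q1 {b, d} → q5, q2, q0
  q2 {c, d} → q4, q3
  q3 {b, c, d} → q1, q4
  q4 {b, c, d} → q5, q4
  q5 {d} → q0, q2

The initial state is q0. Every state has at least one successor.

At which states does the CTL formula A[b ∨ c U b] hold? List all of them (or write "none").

States satisfying b ∨ c: {q0, q1, q2, q3, q4}.
States satisfying b: {q1, q3, q4}.
States satisfying A[b ∨ c U b]: {q0, q1, q2, q3, q4}.

{q0, q1, q2, q3, q4}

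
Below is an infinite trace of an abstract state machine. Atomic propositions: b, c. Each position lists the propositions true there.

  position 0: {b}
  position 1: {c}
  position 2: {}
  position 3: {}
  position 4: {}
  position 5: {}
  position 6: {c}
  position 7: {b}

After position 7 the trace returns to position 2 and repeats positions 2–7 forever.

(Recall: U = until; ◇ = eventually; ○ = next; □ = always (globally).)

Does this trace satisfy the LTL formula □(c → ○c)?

c → ○c must hold at every position from 0 onward. It fails at position 1, so □(c → ○c) is false.
Positions where c holds: 1, 6.
Check ○c at each: 1→fails, 6→fails.

No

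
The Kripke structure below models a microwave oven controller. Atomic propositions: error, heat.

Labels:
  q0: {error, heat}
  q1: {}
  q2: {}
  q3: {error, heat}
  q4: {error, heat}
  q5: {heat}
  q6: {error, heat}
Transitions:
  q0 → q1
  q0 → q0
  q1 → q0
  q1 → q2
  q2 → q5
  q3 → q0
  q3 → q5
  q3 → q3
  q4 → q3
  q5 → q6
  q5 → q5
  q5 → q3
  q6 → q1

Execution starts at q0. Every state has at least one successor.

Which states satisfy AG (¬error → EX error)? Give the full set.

States satisfying ¬error → EX error: {q0, q1, q3, q4, q5, q6}.
States satisfying AG (¬error → EX error): ∅.

none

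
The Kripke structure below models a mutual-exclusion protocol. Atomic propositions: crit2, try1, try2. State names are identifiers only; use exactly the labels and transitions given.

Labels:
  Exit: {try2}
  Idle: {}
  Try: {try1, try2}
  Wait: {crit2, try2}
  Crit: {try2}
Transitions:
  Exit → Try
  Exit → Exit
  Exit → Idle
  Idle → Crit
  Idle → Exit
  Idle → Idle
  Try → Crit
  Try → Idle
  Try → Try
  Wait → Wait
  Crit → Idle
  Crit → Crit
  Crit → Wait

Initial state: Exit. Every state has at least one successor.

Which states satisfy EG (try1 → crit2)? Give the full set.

{Exit, Idle, Wait, Crit}

States satisfying try1 → crit2: {Exit, Idle, Wait, Crit}.
States satisfying EG (try1 → crit2): {Exit, Idle, Wait, Crit}.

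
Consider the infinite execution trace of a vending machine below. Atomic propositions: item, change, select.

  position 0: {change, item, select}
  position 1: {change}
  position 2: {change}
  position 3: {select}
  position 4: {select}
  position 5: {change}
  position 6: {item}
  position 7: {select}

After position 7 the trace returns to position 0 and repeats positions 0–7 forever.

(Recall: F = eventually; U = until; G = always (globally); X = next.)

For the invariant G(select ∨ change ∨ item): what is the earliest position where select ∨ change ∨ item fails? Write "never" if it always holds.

never

select ∨ change ∨ item holds at every position 0..7, and those are all the positions the trace ever visits, so the invariant G(select ∨ change ∨ item) is never violated.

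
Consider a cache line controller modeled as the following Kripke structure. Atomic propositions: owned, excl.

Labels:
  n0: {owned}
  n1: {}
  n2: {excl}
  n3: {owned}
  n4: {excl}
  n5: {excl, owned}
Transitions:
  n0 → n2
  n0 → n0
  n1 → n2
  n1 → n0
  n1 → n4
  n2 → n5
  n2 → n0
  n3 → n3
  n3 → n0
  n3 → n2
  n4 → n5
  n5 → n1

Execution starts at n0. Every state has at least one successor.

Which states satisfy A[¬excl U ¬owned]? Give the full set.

States satisfying ¬excl: {n0, n1, n3}.
States satisfying ¬owned: {n1, n2, n4}.
States satisfying A[¬excl U ¬owned]: {n1, n2, n4}.

{n1, n2, n4}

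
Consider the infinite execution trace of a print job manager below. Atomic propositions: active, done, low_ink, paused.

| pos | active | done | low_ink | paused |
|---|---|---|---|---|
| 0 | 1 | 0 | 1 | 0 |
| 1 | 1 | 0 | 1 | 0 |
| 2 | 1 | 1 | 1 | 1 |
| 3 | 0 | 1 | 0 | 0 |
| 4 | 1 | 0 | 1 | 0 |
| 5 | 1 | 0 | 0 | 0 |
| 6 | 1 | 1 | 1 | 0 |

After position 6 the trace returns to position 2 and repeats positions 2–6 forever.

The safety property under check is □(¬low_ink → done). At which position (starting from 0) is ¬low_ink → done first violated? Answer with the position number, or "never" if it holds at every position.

5

Check ¬low_ink → done at each position in order: 0 ✓, 1 ✓, 2 ✓, 3 ✓, 4 ✓.
At position 5 the labels are {active}, so ¬low_ink → done is false there. This is the first violation.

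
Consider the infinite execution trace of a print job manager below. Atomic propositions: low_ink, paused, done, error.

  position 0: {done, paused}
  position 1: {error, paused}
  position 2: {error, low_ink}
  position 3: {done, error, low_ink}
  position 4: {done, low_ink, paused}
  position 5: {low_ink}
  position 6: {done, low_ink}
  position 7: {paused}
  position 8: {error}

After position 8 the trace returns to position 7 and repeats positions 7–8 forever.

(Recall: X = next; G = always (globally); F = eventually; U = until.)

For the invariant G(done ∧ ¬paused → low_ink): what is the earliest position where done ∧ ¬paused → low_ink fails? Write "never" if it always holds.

done ∧ ¬paused → low_ink holds at every position 0..8, and those are all the positions the trace ever visits, so the invariant G(done ∧ ¬paused → low_ink) is never violated.

never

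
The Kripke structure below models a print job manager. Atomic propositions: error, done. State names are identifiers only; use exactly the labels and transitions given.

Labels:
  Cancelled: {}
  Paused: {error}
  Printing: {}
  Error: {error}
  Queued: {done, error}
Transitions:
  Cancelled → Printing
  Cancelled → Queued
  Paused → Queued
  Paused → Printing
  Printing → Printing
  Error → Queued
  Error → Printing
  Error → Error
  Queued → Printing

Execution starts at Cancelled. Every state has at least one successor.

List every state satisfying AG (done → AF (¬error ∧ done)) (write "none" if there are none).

{Printing}

States satisfying done → AF (¬error ∧ done): {Cancelled, Paused, Printing, Error}.
States satisfying AG (done → AF (¬error ∧ done)): {Printing}.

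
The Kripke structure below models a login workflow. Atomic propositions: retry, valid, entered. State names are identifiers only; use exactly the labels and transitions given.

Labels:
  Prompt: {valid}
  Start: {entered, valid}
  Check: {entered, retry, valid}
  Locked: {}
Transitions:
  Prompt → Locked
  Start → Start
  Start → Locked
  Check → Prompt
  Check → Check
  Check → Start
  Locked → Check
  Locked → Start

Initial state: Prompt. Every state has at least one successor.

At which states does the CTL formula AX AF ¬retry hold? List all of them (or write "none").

States satisfying AF ¬retry: {Prompt, Start, Locked}.
States satisfying AX AF ¬retry: {Prompt, Start}.

{Prompt, Start}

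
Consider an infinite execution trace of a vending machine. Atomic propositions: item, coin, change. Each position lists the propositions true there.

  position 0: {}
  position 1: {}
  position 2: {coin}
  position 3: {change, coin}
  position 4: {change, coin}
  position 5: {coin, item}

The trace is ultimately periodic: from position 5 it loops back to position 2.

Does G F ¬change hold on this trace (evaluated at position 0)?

F ¬change holds at every position 0..5, and those are all positions ever visited, so G F ¬change holds.

Holds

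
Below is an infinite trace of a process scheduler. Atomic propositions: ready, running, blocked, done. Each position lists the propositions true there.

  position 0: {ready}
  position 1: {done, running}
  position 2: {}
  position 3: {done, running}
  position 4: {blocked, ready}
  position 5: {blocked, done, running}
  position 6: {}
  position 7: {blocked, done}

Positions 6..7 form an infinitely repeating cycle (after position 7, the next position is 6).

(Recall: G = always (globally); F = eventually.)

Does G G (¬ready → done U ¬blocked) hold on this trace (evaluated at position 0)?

G (¬ready → done U ¬blocked) holds at every position 0..7, and those are all positions ever visited, so G G (¬ready → done U ¬blocked) holds.

Holds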